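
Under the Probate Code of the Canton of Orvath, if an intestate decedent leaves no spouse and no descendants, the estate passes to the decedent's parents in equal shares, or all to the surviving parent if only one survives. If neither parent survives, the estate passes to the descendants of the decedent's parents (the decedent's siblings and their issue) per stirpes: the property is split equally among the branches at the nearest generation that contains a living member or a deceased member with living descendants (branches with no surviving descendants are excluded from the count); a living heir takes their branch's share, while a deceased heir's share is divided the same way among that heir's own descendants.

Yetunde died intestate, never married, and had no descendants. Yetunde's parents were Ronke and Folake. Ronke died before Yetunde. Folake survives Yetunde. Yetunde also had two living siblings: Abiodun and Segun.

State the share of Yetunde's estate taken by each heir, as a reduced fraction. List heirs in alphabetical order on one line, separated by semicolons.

Only one parent, Folake, survives, so Folake takes the entire estate. The siblings take nothing because a surviving parent has priority.

Folake 1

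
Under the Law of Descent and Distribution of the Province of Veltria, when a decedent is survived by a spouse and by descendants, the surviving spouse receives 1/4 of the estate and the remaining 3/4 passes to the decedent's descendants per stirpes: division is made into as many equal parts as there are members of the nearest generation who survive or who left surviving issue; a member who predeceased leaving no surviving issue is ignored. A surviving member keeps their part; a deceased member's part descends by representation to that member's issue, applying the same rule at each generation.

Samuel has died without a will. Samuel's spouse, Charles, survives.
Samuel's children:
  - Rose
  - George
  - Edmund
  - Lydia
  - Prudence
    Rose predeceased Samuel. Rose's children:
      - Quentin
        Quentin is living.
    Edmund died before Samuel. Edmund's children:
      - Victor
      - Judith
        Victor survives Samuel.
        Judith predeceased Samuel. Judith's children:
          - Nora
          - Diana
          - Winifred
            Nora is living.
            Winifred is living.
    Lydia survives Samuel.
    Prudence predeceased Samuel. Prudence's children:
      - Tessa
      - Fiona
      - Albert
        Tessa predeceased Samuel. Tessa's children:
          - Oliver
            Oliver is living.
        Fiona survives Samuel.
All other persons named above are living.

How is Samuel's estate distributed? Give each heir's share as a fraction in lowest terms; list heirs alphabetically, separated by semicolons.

Charles, as surviving spouse, takes 1/4.
The remaining 3/4 passes to Samuel's descendants per stirpes.
The 3/4 is divided into 5 equal shares of 3/20 among Rose, George, Edmund, Lydia, Prudence.
Rose predeceased; the 3/20 allotted to Rose's branch passes to Rose's issue by representation.
Quentin is the sole taker at this level and receives the full 3/20.
George is living and takes 3/20.
Edmund predeceased; the 3/20 allotted to Edmund's branch passes to Edmund's issue by representation.
The 3/20 is divided into 2 equal shares of 3/40 among Victor, Judith.
Victor is living and takes 3/40.
Judith predeceased; the 3/40 allotted to Judith's branch passes to Judith's issue by representation.
The 3/40 is divided into 3 equal shares of 1/40 among Nora, Diana, Winifred.
Nora is living and takes 1/40.
Diana is living and takes 1/40.
Winifred is living and takes 1/40.
Lydia is living and takes 3/20.
Prudence predeceased; the 3/20 allotted to Prudence's branch passes to Prudence's issue by representation.
The 3/20 is divided into 3 equal shares of 1/20 among Tessa, Fiona, Albert.
Tessa predeceased; the 1/20 allotted to Tessa's branch passes to Tessa's issue by representation.
Oliver is the sole taker at this level and receives the full 1/20.
Fiona is living and takes 1/20.
Albert is living and takes 1/20.

Albert 1/20; Charles 1/4; Diana 1/40; Fiona 1/20; George 3/20; Lydia 3/20; Nora 1/40; Oliver 1/20; Quentin 3/20; Victor 3/40; Winifred 1/40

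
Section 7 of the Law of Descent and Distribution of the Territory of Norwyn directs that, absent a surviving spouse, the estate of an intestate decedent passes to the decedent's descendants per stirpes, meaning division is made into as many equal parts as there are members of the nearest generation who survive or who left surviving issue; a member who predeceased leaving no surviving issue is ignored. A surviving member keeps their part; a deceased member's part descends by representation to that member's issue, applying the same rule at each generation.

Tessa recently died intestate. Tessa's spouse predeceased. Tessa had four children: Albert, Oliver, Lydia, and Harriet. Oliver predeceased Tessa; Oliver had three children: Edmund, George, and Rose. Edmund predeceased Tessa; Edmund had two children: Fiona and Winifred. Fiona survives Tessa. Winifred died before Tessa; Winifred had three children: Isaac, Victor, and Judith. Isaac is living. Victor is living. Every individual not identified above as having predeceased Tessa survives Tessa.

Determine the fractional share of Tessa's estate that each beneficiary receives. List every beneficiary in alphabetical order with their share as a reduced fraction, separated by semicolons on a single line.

Albert 1/4; Fiona 1/24; George 1/12; Harriet 1/4; Isaac 1/72; Judith 1/72; Lydia 1/4; Rose 1/12; Victor 1/72

There is no surviving spouse, so the entire estate passes to Tessa's descendants per stirpes.
The estate is divided into 4 equal shares of 1/4 among Albert, Oliver, Lydia, Harriet.
Albert is living and takes 1/4.
Oliver predeceased; the 1/4 allotted to Oliver's branch passes to Oliver's issue by representation.
The 1/4 is divided into 3 equal shares of 1/12 among Edmund, George, Rose.
Edmund predeceased; the 1/12 allotted to Edmund's branch passes to Edmund's issue by representation.
The 1/12 is divided into 2 equal shares of 1/24 among Fiona, Winifred.
Fiona is living and takes 1/24.
Winifred predeceased; the 1/24 allotted to Winifred's branch passes to Winifred's issue by representation.
The 1/24 is divided into 3 equal shares of 1/72 among Isaac, Victor, Judith.
Isaac is living and takes 1/72.
Victor is living and takes 1/72.
Judith is living and takes 1/72.
George is living and takes 1/12.
Rose is living and takes 1/12.
Lydia is living and takes 1/4.
Harriet is living and takes 1/4.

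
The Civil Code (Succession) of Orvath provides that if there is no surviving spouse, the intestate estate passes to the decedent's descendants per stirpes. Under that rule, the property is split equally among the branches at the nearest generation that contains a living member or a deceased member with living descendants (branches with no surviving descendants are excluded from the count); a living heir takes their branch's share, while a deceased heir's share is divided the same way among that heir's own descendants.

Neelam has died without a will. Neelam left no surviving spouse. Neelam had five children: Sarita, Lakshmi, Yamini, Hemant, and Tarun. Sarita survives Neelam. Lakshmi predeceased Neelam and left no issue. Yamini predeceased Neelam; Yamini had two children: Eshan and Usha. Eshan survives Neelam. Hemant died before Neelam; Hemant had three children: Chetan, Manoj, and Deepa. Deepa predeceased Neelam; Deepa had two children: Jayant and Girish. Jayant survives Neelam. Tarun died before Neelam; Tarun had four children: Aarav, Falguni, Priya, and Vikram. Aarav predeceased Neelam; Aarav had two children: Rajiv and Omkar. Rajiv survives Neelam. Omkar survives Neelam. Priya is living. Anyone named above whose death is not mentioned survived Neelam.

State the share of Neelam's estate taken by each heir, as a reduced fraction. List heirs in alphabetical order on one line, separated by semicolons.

Chetan 1/12; Eshan 1/8; Falguni 1/16; Girish 1/24; Jayant 1/24; Manoj 1/12; Omkar 1/32; Priya 1/16; Rajiv 1/32; Sarita 1/4; Usha 1/8; Vikram 1/16

There is no surviving spouse, so the entire estate passes to Neelam's descendants per stirpes.
Lakshmi left no surviving issue, so that branch lapses and is disregarded.
The estate is divided into 4 equal shares of 1/4 among Sarita, Yamini, Hemant, Tarun.
Sarita is living and takes 1/4.
Yamini predeceased; the 1/4 allotted to Yamini's branch passes to Yamini's issue by representation.
The 1/4 is divided into 2 equal shares of 1/8 among Eshan, Usha.
Eshan is living and takes 1/8.
Usha is living and takes 1/8.
Hemant predeceased; the 1/4 allotted to Hemant's branch passes to Hemant's issue by representation.
The 1/4 is divided into 3 equal shares of 1/12 among Chetan, Manoj, Deepa.
Chetan is living and takes 1/12.
Manoj is living and takes 1/12.
Deepa predeceased; the 1/12 allotted to Deepa's branch passes to Deepa's issue by representation.
The 1/12 is divided into 2 equal shares of 1/24 among Jayant, Girish.
Jayant is living and takes 1/24.
Girish is living and takes 1/24.
Tarun predeceased; the 1/4 allotted to Tarun's branch passes to Tarun's issue by representation.
The 1/4 is divided into 4 equal shares of 1/16 among Aarav, Falguni, Priya, Vikram.
Aarav predeceased; the 1/16 allotted to Aarav's branch passes to Aarav's issue by representation.
The 1/16 is divided into 2 equal shares of 1/32 among Rajiv, Omkar.
Rajiv is living and takes 1/32.
Omkar is living and takes 1/32.
Falguni is living and takes 1/16.
Priya is living and takes 1/16.
Vikram is living and takes 1/16.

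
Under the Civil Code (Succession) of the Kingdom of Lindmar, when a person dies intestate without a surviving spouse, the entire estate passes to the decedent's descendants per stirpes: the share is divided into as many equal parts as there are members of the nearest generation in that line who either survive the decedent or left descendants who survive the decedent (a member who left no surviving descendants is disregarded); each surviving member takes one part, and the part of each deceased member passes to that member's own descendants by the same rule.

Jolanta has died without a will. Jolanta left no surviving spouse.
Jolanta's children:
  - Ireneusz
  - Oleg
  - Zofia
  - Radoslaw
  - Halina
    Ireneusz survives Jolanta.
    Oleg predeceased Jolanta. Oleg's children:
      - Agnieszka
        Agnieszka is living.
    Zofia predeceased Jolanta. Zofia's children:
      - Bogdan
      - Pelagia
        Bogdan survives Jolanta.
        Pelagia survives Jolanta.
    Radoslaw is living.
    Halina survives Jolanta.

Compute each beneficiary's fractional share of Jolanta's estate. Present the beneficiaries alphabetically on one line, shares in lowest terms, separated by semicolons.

There is no surviving spouse, so the entire estate passes to Jolanta's descendants per stirpes.
The estate is divided into 5 equal shares of 1/5 among Ireneusz, Oleg, Zofia, Radoslaw, Halina.
Ireneusz is living and takes 1/5.
Oleg predeceased; the 1/5 allotted to Oleg's branch passes to Oleg's issue by representation.
Agnieszka is the sole taker at this level and receives the full 1/5.
Zofia predeceased; the 1/5 allotted to Zofia's branch passes to Zofia's issue by representation.
The 1/5 is divided into 2 equal shares of 1/10 among Bogdan, Pelagia.
Bogdan is living and takes 1/10.
Pelagia is living and takes 1/10.
Radoslaw is living and takes 1/5.
Halina is living and takes 1/5.

Agnieszka 1/5; Bogdan 1/10; Halina 1/5; Ireneusz 1/5; Pelagia 1/10; Radoslaw 1/5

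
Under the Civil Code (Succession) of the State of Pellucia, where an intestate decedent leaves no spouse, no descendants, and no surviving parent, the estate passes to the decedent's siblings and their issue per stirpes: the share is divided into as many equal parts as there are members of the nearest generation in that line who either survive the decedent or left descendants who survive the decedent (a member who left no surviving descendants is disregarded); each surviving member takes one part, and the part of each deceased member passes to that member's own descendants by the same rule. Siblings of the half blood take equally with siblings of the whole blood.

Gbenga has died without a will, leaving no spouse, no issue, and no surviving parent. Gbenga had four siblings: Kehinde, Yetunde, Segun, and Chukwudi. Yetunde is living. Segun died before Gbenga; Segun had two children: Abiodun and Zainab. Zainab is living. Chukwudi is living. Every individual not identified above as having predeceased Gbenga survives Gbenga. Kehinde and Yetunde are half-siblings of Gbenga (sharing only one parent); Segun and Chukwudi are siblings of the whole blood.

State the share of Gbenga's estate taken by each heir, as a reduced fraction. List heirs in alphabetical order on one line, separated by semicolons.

Abiodun 1/8; Chukwudi 1/4; Kehinde 1/4; Yetunde 1/4; Zainab 1/8

No spouse, descendants, or parent survives, so the estate passes to Gbenga's siblings per stirpes.
Half-blood and whole-blood siblings take equally under the stated rule.
The estate is divided into 4 equal shares of 1/4 among Kehinde, Yetunde, Segun, Chukwudi.
Kehinde is living and takes 1/4.
Yetunde is living and takes 1/4.
Segun predeceased; the 1/4 allotted to Segun's branch passes to Segun's issue by representation.
The 1/4 is divided into 2 equal shares of 1/8 among Abiodun, Zainab.
Abiodun is living and takes 1/8.
Zainab is living and takes 1/8.
Chukwudi is living and takes 1/4.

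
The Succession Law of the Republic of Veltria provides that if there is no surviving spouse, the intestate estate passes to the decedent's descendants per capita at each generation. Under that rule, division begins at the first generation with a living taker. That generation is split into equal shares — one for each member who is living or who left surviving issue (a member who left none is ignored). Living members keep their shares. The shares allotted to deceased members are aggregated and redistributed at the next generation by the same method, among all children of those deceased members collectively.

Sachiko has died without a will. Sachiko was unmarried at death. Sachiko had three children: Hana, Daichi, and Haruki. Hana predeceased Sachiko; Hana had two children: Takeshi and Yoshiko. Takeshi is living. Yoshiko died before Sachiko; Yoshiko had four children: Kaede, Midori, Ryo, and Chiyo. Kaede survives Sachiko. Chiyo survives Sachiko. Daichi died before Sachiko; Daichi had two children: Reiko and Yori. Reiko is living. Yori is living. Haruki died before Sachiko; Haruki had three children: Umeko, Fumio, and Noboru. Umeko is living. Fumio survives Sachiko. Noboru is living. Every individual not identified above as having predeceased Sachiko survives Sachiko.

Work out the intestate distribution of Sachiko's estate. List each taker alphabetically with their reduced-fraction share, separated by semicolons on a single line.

Chiyo 1/28; Fumio 1/7; Kaede 1/28; Midori 1/28; Noboru 1/7; Reiko 1/7; Ryo 1/28; Takeshi 1/7; Umeko 1/7; Yori 1/7

There is no surviving spouse, so the entire estate passes to Sachiko's descendants per capita at each generation.
No one at generation 1 (Hana, Daichi, Haruki) is living; moving to the next generation.
At generation 2 (Takeshi, Yoshiko, Reiko, Yori, Umeko, Fumio, Noboru) there are 7 shares of (1)/7 = 1/7 each.
Living: Takeshi, Reiko, Yori, Umeko, Fumio, and Noboru — each takes 1/7.
Deceased: Yoshiko. That 1/7 share is carried to generation 3.
At generation 3 (Kaede, Midori, Ryo, Chiyo) there are 4 shares of (1/7)/4 = 1/28 each.
Living: Kaede, Midori, Ryo, and Chiyo — each takes 1/28.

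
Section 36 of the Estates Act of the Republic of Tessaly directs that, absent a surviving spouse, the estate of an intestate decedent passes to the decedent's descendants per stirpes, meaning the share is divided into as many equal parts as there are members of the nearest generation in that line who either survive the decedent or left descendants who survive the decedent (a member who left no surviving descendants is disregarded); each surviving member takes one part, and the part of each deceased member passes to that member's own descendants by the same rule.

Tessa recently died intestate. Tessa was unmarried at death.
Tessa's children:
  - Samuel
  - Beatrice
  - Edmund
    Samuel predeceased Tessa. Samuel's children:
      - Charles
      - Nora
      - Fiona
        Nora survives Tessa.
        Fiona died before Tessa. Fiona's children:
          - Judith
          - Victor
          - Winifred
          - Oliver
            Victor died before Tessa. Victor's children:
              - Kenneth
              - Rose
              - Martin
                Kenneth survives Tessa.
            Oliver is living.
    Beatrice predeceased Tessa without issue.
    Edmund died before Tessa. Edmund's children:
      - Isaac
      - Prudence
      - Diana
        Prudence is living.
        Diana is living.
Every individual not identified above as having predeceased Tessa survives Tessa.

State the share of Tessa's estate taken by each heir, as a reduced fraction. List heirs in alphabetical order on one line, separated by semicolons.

There is no surviving spouse, so the entire estate passes to Tessa's descendants per stirpes.
Beatrice left no surviving issue, so that branch lapses and is disregarded.
The estate is divided into 2 equal shares of 1/2 among Samuel, Edmund.
Samuel predeceased; the 1/2 allotted to Samuel's branch passes to Samuel's issue by representation.
The 1/2 is divided into 3 equal shares of 1/6 among Charles, Nora, Fiona.
Charles is living and takes 1/6.
Nora is living and takes 1/6.
Fiona predeceased; the 1/6 allotted to Fiona's branch passes to Fiona's issue by representation.
The 1/6 is divided into 4 equal shares of 1/24 among Judith, Victor, Winifred, Oliver.
Judith is living and takes 1/24.
Victor predeceased; the 1/24 allotted to Victor's branch passes to Victor's issue by representation.
The 1/24 is divided into 3 equal shares of 1/72 among Kenneth, Rose, Martin.
Kenneth is living and takes 1/72.
Rose is living and takes 1/72.
Martin is living and takes 1/72.
Winifred is living and takes 1/24.
Oliver is living and takes 1/24.
Edmund predeceased; the 1/2 allotted to Edmund's branch passes to Edmund's issue by representation.
The 1/2 is divided into 3 equal shares of 1/6 among Isaac, Prudence, Diana.
Isaac is living and takes 1/6.
Prudence is living and takes 1/6.
Diana is living and takes 1/6.

Charles 1/6; Diana 1/6; Isaac 1/6; Judith 1/24; Kenneth 1/72; Martin 1/72; Nora 1/6; Oliver 1/24; Prudence 1/6; Rose 1/72; Winifred 1/24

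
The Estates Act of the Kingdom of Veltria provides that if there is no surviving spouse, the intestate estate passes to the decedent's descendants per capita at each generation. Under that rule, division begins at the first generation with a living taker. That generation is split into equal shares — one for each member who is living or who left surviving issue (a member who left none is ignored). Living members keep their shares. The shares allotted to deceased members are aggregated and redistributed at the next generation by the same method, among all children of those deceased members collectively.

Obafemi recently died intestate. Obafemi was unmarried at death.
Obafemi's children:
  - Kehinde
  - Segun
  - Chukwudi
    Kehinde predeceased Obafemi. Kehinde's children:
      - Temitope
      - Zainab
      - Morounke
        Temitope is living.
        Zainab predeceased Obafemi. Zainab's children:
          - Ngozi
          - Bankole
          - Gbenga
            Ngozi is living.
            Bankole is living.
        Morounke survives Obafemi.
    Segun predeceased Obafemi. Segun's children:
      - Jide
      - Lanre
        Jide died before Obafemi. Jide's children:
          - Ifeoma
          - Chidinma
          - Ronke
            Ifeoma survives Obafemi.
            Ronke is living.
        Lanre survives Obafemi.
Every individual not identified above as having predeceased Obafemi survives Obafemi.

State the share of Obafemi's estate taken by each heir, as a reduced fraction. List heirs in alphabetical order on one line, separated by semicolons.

Bankole 2/45; Chidinma 2/45; Chukwudi 1/3; Gbenga 2/45; Ifeoma 2/45; Lanre 2/15; Morounke 2/15; Ngozi 2/45; Ronke 2/45; Temitope 2/15

There is no surviving spouse, so the entire estate passes to Obafemi's descendants per capita at each generation.
At generation 1 (Kehinde, Segun, Chukwudi) there are 3 shares of (1)/3 = 1/3 each.
Living: Chukwudi — each takes 1/3.
Deceased: Kehinde and Segun. Their combined 2/3 is pooled and carried to generation 2.
At generation 2 (Temitope, Zainab, Morounke, Jide, Lanre) there are 5 shares of (2/3)/5 = 2/15 each.
Living: Temitope, Morounke, and Lanre — each takes 2/15.
Deceased: Zainab and Jide. Their combined 4/15 is pooled and carried to generation 3.
At generation 3 (Ngozi, Bankole, Gbenga, Ifeoma, Chidinma, Ronke) there are 6 shares of (4/15)/6 = 2/45 each.
Living: Ngozi, Bankole, Gbenga, Ifeoma, Chidinma, and Ronke — each takes 2/45.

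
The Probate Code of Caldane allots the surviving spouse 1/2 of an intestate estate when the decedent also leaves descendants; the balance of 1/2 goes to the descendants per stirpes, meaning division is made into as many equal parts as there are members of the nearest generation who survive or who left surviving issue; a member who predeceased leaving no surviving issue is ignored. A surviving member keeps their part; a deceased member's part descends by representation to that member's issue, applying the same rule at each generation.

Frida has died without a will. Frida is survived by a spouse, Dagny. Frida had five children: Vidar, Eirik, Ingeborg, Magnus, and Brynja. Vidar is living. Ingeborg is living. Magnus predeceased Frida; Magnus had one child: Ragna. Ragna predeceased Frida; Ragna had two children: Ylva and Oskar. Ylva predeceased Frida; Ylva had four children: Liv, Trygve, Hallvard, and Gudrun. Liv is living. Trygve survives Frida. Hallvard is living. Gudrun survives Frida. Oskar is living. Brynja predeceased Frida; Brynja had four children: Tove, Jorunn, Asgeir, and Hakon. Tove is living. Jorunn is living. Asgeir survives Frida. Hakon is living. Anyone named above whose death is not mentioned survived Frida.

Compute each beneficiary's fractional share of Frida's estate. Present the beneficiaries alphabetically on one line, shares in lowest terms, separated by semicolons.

Asgeir 1/40; Dagny 1/2; Eirik 1/10; Gudrun 1/80; Hakon 1/40; Hallvard 1/80; Ingeborg 1/10; Jorunn 1/40; Liv 1/80; Oskar 1/20; Tove 1/40; Trygve 1/80; Vidar 1/10

Dagny, as surviving spouse, takes 1/2.
The remaining 1/2 passes to Frida's descendants per stirpes.
The 1/2 is divided into 5 equal shares of 1/10 among Vidar, Eirik, Ingeborg, Magnus, Brynja.
Vidar is living and takes 1/10.
Eirik is living and takes 1/10.
Ingeborg is living and takes 1/10.
Magnus predeceased; the 1/10 allotted to Magnus's branch passes to Magnus's issue by representation.
Ragna's line is the sole branch at this level, so the full 1/10 passes to Ragna's issue by representation.
The 1/10 is divided into 2 equal shares of 1/20 among Ylva, Oskar.
Ylva predeceased; the 1/20 allotted to Ylva's branch passes to Ylva's issue by representation.
The 1/20 is divided into 4 equal shares of 1/80 among Liv, Trygve, Hallvard, Gudrun.
Liv is living and takes 1/80.
Trygve is living and takes 1/80.
Hallvard is living and takes 1/80.
Gudrun is living and takes 1/80.
Oskar is living and takes 1/20.
Brynja predeceased; the 1/10 allotted to Brynja's branch passes to Brynja's issue by representation.
The 1/10 is divided into 4 equal shares of 1/40 among Tove, Jorunn, Asgeir, Hakon.
Tove is living and takes 1/40.
Jorunn is living and takes 1/40.
Asgeir is living and takes 1/40.
Hakon is living and takes 1/40.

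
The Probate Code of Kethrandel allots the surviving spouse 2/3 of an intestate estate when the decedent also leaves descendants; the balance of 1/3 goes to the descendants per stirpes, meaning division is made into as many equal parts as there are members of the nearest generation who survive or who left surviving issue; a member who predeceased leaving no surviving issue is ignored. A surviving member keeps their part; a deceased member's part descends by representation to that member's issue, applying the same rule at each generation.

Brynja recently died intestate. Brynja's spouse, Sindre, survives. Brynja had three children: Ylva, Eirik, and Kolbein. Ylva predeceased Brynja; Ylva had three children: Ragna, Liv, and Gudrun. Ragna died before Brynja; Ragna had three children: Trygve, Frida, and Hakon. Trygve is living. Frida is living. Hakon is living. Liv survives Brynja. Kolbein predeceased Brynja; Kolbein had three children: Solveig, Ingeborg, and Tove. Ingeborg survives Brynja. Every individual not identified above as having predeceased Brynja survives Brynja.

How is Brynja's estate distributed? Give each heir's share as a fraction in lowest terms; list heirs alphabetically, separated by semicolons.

Sindre, as surviving spouse, takes 2/3.
The remaining 1/3 passes to Brynja's descendants per stirpes.
The 1/3 is divided into 3 equal shares of 1/9 among Ylva, Eirik, Kolbein.
Ylva predeceased; the 1/9 allotted to Ylva's branch passes to Ylva's issue by representation.
The 1/9 is divided into 3 equal shares of 1/27 among Ragna, Liv, Gudrun.
Ragna predeceased; the 1/27 allotted to Ragna's branch passes to Ragna's issue by representation.
The 1/27 is divided into 3 equal shares of 1/81 among Trygve, Frida, Hakon.
Trygve is living and takes 1/81.
Frida is living and takes 1/81.
Hakon is living and takes 1/81.
Liv is living and takes 1/27.
Gudrun is living and takes 1/27.
Eirik is living and takes 1/9.
Kolbein predeceased; the 1/9 allotted to Kolbein's branch passes to Kolbein's issue by representation.
The 1/9 is divided into 3 equal shares of 1/27 among Solveig, Ingeborg, Tove.
Solveig is living and takes 1/27.
Ingeborg is living and takes 1/27.
Tove is living and takes 1/27.

Eirik 1/9; Frida 1/81; Gudrun 1/27; Hakon 1/81; Ingeborg 1/27; Liv 1/27; Sindre 2/3; Solveig 1/27; Tove 1/27; Trygve 1/81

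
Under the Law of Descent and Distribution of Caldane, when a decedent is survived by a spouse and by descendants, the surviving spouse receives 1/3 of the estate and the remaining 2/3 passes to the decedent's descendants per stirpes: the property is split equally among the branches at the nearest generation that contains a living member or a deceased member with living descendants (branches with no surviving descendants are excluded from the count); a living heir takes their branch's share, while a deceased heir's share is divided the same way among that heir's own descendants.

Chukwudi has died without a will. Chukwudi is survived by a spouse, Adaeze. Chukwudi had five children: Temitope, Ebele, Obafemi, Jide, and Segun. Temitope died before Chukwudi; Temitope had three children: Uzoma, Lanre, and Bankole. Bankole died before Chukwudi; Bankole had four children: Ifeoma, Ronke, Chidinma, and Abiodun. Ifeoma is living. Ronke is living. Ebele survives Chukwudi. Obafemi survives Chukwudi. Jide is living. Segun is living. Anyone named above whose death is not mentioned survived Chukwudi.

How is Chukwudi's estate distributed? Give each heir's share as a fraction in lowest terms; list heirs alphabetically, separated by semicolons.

Adaeze, as surviving spouse, takes 1/3.
The remaining 2/3 passes to Chukwudi's descendants per stirpes.
The 2/3 is divided into 5 equal shares of 2/15 among Temitope, Ebele, Obafemi, Jide, Segun.
Temitope predeceased; the 2/15 allotted to Temitope's branch passes to Temitope's issue by representation.
The 2/15 is divided into 3 equal shares of 2/45 among Uzoma, Lanre, Bankole.
Uzoma is living and takes 2/45.
Lanre is living and takes 2/45.
Bankole predeceased; the 2/45 allotted to Bankole's branch passes to Bankole's issue by representation.
The 2/45 is divided into 4 equal shares of 1/90 among Ifeoma, Ronke, Chidinma, Abiodun.
Ifeoma is living and takes 1/90.
Ronke is living and takes 1/90.
Chidinma is living and takes 1/90.
Abiodun is living and takes 1/90.
Ebele is living and takes 2/15.
Obafemi is living and takes 2/15.
Jide is living and takes 2/15.
Segun is living and takes 2/15.

Abiodun 1/90; Adaeze 1/3; Chidinma 1/90; Ebele 2/15; Ifeoma 1/90; Jide 2/15; Lanre 2/45; Obafemi 2/15; Ronke 1/90; Segun 2/15; Uzoma 2/45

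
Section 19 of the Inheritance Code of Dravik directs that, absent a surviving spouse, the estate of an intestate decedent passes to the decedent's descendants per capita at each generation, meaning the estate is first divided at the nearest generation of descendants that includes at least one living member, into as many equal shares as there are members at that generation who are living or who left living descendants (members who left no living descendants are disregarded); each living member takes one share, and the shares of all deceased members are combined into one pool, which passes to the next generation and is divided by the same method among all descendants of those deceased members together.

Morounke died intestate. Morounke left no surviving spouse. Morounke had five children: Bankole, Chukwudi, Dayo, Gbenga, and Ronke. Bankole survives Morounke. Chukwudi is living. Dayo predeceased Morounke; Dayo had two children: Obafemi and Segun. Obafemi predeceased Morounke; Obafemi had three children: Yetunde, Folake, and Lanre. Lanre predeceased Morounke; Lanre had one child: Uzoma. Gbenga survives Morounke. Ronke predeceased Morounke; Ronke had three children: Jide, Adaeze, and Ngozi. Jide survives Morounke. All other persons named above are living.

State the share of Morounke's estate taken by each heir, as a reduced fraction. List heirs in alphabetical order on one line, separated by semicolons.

There is no surviving spouse, so the entire estate passes to Morounke's descendants per capita at each generation.
At generation 1 (Bankole, Chukwudi, Dayo, Gbenga, Ronke) there are 5 shares of (1)/5 = 1/5 each.
Living: Bankole, Chukwudi, and Gbenga — each takes 1/5.
Deceased: Dayo and Ronke. Their combined 2/5 is pooled and carried to generation 2.
At generation 2 (Obafemi, Segun, Jide, Adaeze, Ngozi) there are 5 shares of (2/5)/5 = 2/25 each.
Living: Segun, Jide, Adaeze, and Ngozi — each takes 2/25.
Deceased: Obafemi. That 2/25 share is carried to generation 3.
At generation 3 (Yetunde, Folake, Lanre) there are 3 shares of (2/25)/3 = 2/75 each.
Living: Yetunde and Folake — each takes 2/75.
Deceased: Lanre. That 2/75 share is carried to generation 4.
At generation 4 (Uzoma) there are 1 shares of (2/75)/1 = 2/75 each.
Living: Uzoma — each takes 2/75.

Adaeze 2/25; Bankole 1/5; Chukwudi 1/5; Folake 2/75; Gbenga 1/5; Jide 2/25; Ngozi 2/25; Segun 2/25; Uzoma 2/75; Yetunde 2/75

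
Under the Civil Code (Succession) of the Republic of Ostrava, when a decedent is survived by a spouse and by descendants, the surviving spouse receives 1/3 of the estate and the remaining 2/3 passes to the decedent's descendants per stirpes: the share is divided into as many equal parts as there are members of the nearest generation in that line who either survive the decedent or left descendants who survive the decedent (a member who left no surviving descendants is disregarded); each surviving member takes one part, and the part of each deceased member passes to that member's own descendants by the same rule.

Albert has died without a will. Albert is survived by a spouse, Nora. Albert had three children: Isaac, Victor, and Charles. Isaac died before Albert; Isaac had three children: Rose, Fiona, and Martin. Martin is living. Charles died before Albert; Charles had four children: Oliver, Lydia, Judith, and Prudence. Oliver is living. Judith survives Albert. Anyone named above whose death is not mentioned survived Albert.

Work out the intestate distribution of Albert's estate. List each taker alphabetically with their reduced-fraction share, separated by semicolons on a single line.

Fiona 2/27; Judith 1/18; Lydia 1/18; Martin 2/27; Nora 1/3; Oliver 1/18; Prudence 1/18; Rose 2/27; Victor 2/9

Nora, as surviving spouse, takes 1/3.
The remaining 2/3 passes to Albert's descendants per stirpes.
The 2/3 is divided into 3 equal shares of 2/9 among Isaac, Victor, Charles.
Isaac predeceased; the 2/9 allotted to Isaac's branch passes to Isaac's issue by representation.
The 2/9 is divided into 3 equal shares of 2/27 among Rose, Fiona, Martin.
Rose is living and takes 2/27.
Fiona is living and takes 2/27.
Martin is living and takes 2/27.
Victor is living and takes 2/9.
Charles predeceased; the 2/9 allotted to Charles's branch passes to Charles's issue by representation.
The 2/9 is divided into 4 equal shares of 1/18 among Oliver, Lydia, Judith, Prudence.
Oliver is living and takes 1/18.
Lydia is living and takes 1/18.
Judith is living and takes 1/18.
Prudence is living and takes 1/18.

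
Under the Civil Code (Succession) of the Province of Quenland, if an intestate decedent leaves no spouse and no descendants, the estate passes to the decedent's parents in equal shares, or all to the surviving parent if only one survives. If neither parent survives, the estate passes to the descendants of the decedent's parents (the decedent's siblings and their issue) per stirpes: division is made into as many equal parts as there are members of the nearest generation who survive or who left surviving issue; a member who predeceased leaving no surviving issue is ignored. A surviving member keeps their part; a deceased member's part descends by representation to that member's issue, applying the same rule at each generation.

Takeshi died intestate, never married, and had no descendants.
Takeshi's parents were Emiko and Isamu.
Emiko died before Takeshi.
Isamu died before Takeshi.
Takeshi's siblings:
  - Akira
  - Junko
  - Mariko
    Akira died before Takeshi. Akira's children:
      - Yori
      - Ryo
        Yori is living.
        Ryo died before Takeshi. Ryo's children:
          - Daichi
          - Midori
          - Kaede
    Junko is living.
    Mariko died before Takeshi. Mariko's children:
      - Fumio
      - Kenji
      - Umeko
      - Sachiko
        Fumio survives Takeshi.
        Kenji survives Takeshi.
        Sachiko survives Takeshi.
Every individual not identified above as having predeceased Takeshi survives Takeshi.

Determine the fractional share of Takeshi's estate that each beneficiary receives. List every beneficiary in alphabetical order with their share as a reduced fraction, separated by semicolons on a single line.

Neither parent survives and there are no descendants, so the estate passes to Takeshi's siblings and their issue per stirpes.
The estate is divided into 3 equal shares of 1/3 among Akira, Junko, Mariko.
Akira predeceased; the 1/3 allotted to Akira's branch passes to Akira's issue by representation.
The 1/3 is divided into 2 equal shares of 1/6 among Yori, Ryo.
Yori is living and takes 1/6.
Ryo predeceased; the 1/6 allotted to Ryo's branch passes to Ryo's issue by representation.
The 1/6 is divided into 3 equal shares of 1/18 among Daichi, Midori, Kaede.
Daichi is living and takes 1/18.
Midori is living and takes 1/18.
Kaede is living and takes 1/18.
Junko is living and takes 1/3.
Mariko predeceased; the 1/3 allotted to Mariko's branch passes to Mariko's issue by representation.
The 1/3 is divided into 4 equal shares of 1/12 among Fumio, Kenji, Umeko, Sachiko.
Fumio is living and takes 1/12.
Kenji is living and takes 1/12.
Umeko is living and takes 1/12.
Sachiko is living and takes 1/12.

Daichi 1/18; Fumio 1/12; Junko 1/3; Kaede 1/18; Kenji 1/12; Midori 1/18; Sachiko 1/12; Umeko 1/12; Yori 1/6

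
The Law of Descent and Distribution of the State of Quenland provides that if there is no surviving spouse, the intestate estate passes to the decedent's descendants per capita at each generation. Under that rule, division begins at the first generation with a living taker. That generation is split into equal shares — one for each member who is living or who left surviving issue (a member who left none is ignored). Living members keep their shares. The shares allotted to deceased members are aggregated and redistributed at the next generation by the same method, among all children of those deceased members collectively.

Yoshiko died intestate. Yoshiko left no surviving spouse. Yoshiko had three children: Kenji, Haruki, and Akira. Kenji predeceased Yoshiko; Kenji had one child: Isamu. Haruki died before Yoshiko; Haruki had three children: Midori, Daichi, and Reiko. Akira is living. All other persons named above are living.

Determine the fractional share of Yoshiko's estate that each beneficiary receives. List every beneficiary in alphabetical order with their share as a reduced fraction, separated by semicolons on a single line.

Akira 1/3; Daichi 1/6; Isamu 1/6; Midori 1/6; Reiko 1/6

There is no surviving spouse, so the entire estate passes to Yoshiko's descendants per capita at each generation.
At generation 1 (Kenji, Haruki, Akira) there are 3 shares of (1)/3 = 1/3 each.
Living: Akira — each takes 1/3.
Deceased: Kenji and Haruki. Their combined 2/3 is pooled and carried to generation 2.
At generation 2 (Isamu, Midori, Daichi, Reiko) there are 4 shares of (2/3)/4 = 1/6 each.
Living: Isamu, Midori, Daichi, and Reiko — each takes 1/6.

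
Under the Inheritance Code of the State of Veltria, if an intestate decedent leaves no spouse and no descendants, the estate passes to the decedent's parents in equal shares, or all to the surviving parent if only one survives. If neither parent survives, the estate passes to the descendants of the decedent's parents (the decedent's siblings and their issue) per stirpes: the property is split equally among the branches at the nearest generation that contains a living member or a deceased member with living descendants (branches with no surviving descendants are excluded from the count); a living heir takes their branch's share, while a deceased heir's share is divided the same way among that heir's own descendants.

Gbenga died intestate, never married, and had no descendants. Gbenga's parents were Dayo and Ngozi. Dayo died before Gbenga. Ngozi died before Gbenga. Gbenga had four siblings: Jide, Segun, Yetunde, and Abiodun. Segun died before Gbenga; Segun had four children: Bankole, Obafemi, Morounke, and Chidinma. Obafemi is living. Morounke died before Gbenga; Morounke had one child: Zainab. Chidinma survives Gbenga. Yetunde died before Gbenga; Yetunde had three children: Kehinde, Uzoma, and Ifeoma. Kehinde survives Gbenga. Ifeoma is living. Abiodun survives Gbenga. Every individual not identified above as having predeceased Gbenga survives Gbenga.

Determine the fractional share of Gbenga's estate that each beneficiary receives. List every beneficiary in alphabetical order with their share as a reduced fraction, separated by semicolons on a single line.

Neither parent survives and there are no descendants, so the estate passes to Gbenga's siblings and their issue per stirpes.
The estate is divided into 4 equal shares of 1/4 among Jide, Segun, Yetunde, Abiodun.
Jide is living and takes 1/4.
Segun predeceased; the 1/4 allotted to Segun's branch passes to Segun's issue by representation.
The 1/4 is divided into 4 equal shares of 1/16 among Bankole, Obafemi, Morounke, Chidinma.
Bankole is living and takes 1/16.
Obafemi is living and takes 1/16.
Morounke predeceased; the 1/16 allotted to Morounke's branch passes to Morounke's issue by representation.
Zainab is the sole taker at this level and receives the full 1/16.
Chidinma is living and takes 1/16.
Yetunde predeceased; the 1/4 allotted to Yetunde's branch passes to Yetunde's issue by representation.
The 1/4 is divided into 3 equal shares of 1/12 among Kehinde, Uzoma, Ifeoma.
Kehinde is living and takes 1/12.
Uzoma is living and takes 1/12.
Ifeoma is living and takes 1/12.
Abiodun is living and takes 1/4.

Abiodun 1/4; Bankole 1/16; Chidinma 1/16; Ifeoma 1/12; Jide 1/4; Kehinde 1/12; Obafemi 1/16; Uzoma 1/12; Zainab 1/16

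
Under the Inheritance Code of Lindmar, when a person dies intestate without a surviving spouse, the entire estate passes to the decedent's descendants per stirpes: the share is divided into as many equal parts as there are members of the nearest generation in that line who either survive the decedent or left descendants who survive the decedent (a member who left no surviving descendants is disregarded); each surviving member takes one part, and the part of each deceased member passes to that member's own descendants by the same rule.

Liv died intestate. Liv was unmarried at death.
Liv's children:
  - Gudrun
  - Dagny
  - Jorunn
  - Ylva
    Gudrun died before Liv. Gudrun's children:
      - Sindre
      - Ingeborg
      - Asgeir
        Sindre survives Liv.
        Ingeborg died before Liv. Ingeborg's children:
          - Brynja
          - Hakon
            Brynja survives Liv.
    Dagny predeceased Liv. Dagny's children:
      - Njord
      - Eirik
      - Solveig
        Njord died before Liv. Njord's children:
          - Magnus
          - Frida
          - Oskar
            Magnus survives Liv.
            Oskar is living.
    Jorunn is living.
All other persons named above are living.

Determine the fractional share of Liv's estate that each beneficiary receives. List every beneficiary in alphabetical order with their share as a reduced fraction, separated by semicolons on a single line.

There is no surviving spouse, so the entire estate passes to Liv's descendants per stirpes.
The estate is divided into 4 equal shares of 1/4 among Gudrun, Dagny, Jorunn, Ylva.
Gudrun predeceased; the 1/4 allotted to Gudrun's branch passes to Gudrun's issue by representation.
The 1/4 is divided into 3 equal shares of 1/12 among Sindre, Ingeborg, Asgeir.
Sindre is living and takes 1/12.
Ingeborg predeceased; the 1/12 allotted to Ingeborg's branch passes to Ingeborg's issue by representation.
The 1/12 is divided into 2 equal shares of 1/24 among Brynja, Hakon.
Brynja is living and takes 1/24.
Hakon is living and takes 1/24.
Asgeir is living and takes 1/12.
Dagny predeceased; the 1/4 allotted to Dagny's branch passes to Dagny's issue by representation.
The 1/4 is divided into 3 equal shares of 1/12 among Njord, Eirik, Solveig.
Njord predeceased; the 1/12 allotted to Njord's branch passes to Njord's issue by representation.
The 1/12 is divided into 3 equal shares of 1/36 among Magnus, Frida, Oskar.
Magnus is living and takes 1/36.
Frida is living and takes 1/36.
Oskar is living and takes 1/36.
Eirik is living and takes 1/12.
Solveig is living and takes 1/12.
Jorunn is living and takes 1/4.
Ylva is living and takes 1/4.

Asgeir 1/12; Brynja 1/24; Eirik 1/12; Frida 1/36; Hakon 1/24; Jorunn 1/4; Magnus 1/36; Oskar 1/36; Sindre 1/12; Solveig 1/12; Ylva 1/4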